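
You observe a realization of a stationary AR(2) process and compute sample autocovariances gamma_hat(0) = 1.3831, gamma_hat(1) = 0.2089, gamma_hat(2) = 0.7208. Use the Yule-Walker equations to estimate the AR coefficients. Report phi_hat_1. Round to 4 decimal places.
\hat\phi_{1} = 0.0740

The Yule-Walker equations for an AR(p) process read, in matrix form,
  Gamma_p phi = r_p,   with   (Gamma_p)_{ij} = gamma(|i - j|),
                       (r_p)_i = gamma(i),   i,j = 1..p.
Substitute the sample gammas (Toeplitz matrix and right-hand side of size 2):
  Gamma_p = [[1.3831, 0.2089], [0.2089, 1.3831]]
  r_p     = [0.2089, 0.7208]
Written out:
  1.3831 phi_1 + 0.2089 phi_2 = 0.2089
  0.2089 phi_1 + 1.3831 phi_2 = 0.7208
Solve by Cramer's rule:
  det = gamma(0)^2 - gamma(1)^2 = (1.3831)^2 - (0.2089)^2 = 1.91296561 - 0.04363921 = 1.8693264
  phi_hat_1 = [gamma(1) gamma(0) - gamma(1) gamma(2)] / det = [(0.2089)(1.3831) - (0.2089)(0.7208)] / 1.8693264 = 0.13835447 / 1.8693264 = 0.074
  phi_hat_2 = [gamma(0) gamma(2) - gamma(1)^2] / det = [(1.3831)(0.7208) - (0.2089)^2] / 1.8693264 = 0.95329927 / 1.8693264 = 0.51
So phi_hat = [0.0740, 0.5100].
Therefore phi_hat_1 = 0.0740.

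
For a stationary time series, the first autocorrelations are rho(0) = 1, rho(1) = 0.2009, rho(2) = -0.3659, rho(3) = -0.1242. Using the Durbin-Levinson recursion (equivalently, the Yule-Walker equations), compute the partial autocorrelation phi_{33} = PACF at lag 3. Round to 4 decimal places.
\phi_{33} = 0.0831

The PACF at lag k is phi_{kk}, the last component of the solution
to the Yule-Walker system G_k phi = r_k where
  (G_k)_{ij} = rho(|i - j|), (r_k)_i = rho(i), i,j = 1..k.
Equivalently, Durbin-Levinson gives phi_{kk} iteratively:
  phi_{11} = rho(1)
  phi_{kk} = [rho(k) - sum_{j=1..k-1} phi_{k-1,j} rho(k-j)]
            / [1 - sum_{j=1..k-1} phi_{k-1,j} rho(j)],
  phi_{k,j} = phi_{k-1,j} - phi_{kk} phi_{k-1,k-j},  j = 1..k-1.
Step k = 1:
  phi_11 = rho(1) = 0.2009.
Step k = 2:
  phi_22 = [rho(2) - phi_11 rho(1)] / [1 - phi_11 rho(1)] = [-0.3659 - (0.2009)(0.2009)] / [1 - (0.2009)(0.2009)]
         = -0.40626081 / 0.95963919 = -0.423347.
  Update: phi_21 = phi_11 - phi_22 phi_11 = 0.2009 - (-0.423347)(0.2009) = 0.285951.
Step k = 3:
  phi_33 = [rho(3) - phi_21 rho(2) - phi_22 rho(1)] / [1 - phi_21 rho(1) - phi_22 rho(2)]
    numerator   = -0.1242 - (0.285951)(-0.3659) - (-0.423347)(0.2009) = 0.06547979
    denominator = 1 - (0.285951)(0.2009) - (-0.423347)(-0.3659) = 0.78764971
  phi_33 = 0.06547979 / 0.78764971 = 0.0831.
Therefore phi_{33} = 0.0831.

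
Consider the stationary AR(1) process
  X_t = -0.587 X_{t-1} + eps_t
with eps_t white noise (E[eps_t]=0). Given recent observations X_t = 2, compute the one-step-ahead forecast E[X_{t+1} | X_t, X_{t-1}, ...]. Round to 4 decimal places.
E[X_{t+1} \mid \mathcal F_t] = -1.1740

For an AR(p) model X_t = c + sum_i phi_i X_{t-i} + eps_t, the
one-step-ahead conditional mean is
  E[X_{t+1} | X_t, ...] = c + sum_i phi_i X_{t+1-i}.
Substitute known values:
  E[X_{t+1} | ...] = (-0.587) * (2)
                   = -1.1740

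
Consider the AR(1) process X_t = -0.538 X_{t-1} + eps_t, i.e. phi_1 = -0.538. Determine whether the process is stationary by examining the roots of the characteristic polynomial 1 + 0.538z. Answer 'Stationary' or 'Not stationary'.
\text{Stationary}

The AR(p) characteristic polynomial is P(z) = 1 + 0.538z.
Stationarity requires all roots to lie outside the unit circle, i.e. |z| > 1 for every root.
This is linear in z: 1 + (0.538) z = 0  =>  z = -1/(0.538) = -1.858736,  |z| = 1.858736.
Moduli of all roots: 1.8587.
All moduli strictly greater than 1? Yes.
Verdict: Stationary.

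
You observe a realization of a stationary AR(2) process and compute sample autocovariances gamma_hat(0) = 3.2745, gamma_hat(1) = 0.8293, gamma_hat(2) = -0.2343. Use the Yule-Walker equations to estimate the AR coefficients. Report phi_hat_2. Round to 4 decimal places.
\hat\phi_{2} = -0.1450

The Yule-Walker equations for an AR(p) process read, in matrix form,
  Gamma_p phi = r_p,   with   (Gamma_p)_{ij} = gamma(|i - j|),
                       (r_p)_i = gamma(i),   i,j = 1..p.
Substitute the sample gammas (Toeplitz matrix and right-hand side of size 2):
  Gamma_p = [[3.2745, 0.8293], [0.8293, 3.2745]]
  r_p     = [0.8293, -0.2343]
Written out:
  3.2745 phi_1 + 0.8293 phi_2 = 0.8293
  0.8293 phi_1 + 3.2745 phi_2 = -0.2343
Solve by Cramer's rule:
  det = gamma(0)^2 - gamma(1)^2 = (3.2745)^2 - (0.8293)^2 = 10.72235025 - 0.68773849 = 10.03461176
  phi_hat_1 = [gamma(1) gamma(0) - gamma(1) gamma(2)] / det = [(0.8293)(3.2745) - (0.8293)(-0.2343)] / 10.03461176 = 2.90984784 / 10.03461176 = 0.29
  phi_hat_2 = [gamma(0) gamma(2) - gamma(1)^2] / det = [(3.2745)(-0.2343) - (0.8293)^2] / 10.03461176 = -1.45495384 / 10.03461176 = -0.145
So phi_hat = [0.2900, -0.1450].
Therefore phi_hat_2 = -0.1450.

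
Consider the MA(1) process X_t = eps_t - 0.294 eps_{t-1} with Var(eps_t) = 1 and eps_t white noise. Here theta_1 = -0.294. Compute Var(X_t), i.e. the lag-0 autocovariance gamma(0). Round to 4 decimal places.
\gamma(0) = 1.0864

For an MA(q) process X_t = eps_t + sum_i theta_i eps_{t-i} with
Var(eps_t) = sigma^2, the variance is
  gamma(0) = sigma^2 * (1 + sum_i theta_i^2).
  sum_i theta_i^2 = (-0.294)^2 = 0.086436.
  gamma(0) = 1 * (1 + 0.086436) = 1 * 1.086436 = 1.086436, which rounds to 1.0864.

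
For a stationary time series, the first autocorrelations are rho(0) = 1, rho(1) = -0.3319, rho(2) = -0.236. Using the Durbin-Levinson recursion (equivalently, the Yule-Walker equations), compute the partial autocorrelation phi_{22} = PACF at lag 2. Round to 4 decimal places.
\phi_{22} = -0.3890

The PACF at lag k is phi_{kk}, the last component of the solution
to the Yule-Walker system G_k phi = r_k where
  (G_k)_{ij} = rho(|i - j|), (r_k)_i = rho(i), i,j = 1..k.
Equivalently, Durbin-Levinson gives phi_{kk} iteratively:
  phi_{11} = rho(1)
  phi_{kk} = [rho(k) - sum_{j=1..k-1} phi_{k-1,j} rho(k-j)]
            / [1 - sum_{j=1..k-1} phi_{k-1,j} rho(j)],
  phi_{k,j} = phi_{k-1,j} - phi_{kk} phi_{k-1,k-j},  j = 1..k-1.
Step k = 1:
  phi_11 = rho(1) = -0.3319.
Step k = 2:
  phi_22 = [rho(2) - phi_11 rho(1)] / [1 - phi_11 rho(1)] = [-0.236 - (-0.3319)(-0.3319)] / [1 - (-0.3319)(-0.3319)]
         = -0.34615761 / 0.88984239 = -0.389.
Therefore phi_{22} = -0.3890.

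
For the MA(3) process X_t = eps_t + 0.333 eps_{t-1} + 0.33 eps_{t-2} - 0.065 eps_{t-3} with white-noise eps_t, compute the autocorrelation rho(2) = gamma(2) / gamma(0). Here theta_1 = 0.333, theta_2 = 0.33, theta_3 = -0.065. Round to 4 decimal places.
\rho(2) = 0.2519

For an MA(q) process with theta_0 = 1, the autocovariance is
  gamma(k) = sigma^2 * sum_{i=0..q-k} theta_i * theta_{i+k},
and rho(k) = gamma(k) / gamma(0). Sigma^2 cancels.
  numerator   = (1)*(0.33) + (0.333)*(-0.065) = 0.308355.
  denominator = (1)^2 + (0.333)^2 + (0.33)^2 + (-0.065)^2 = 1.224014.
  rho(2) = 0.308355 / 1.224014 = 0.2519.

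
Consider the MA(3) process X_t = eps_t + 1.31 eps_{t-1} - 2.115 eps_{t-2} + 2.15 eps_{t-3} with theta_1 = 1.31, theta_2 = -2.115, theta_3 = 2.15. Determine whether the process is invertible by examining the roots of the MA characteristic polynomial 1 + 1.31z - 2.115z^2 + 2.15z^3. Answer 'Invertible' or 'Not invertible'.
\text{Not invertible}

The MA(q) characteristic polynomial is P(z) = 1 + 1.31z - 2.115z^2 + 2.15z^3.
Invertibility requires all roots to lie outside the unit circle, i.e. |z| > 1 for every root.
Degree 3: look for a simple real root z0 first, then factor out (1 - z/z0) and solve the remaining quadratic.
Testing z0 = -0.4: P(-0.4) = 1 + (1.31)(-0.4) + (-2.115)(-0.4)^2 + (2.15)(-0.4)^3
  = 1 + (-0.524) + (-0.3384) + (-0.1376) = 0.  So z_0 = -0.4 is a root, |z_0| = 0.4.
Divide out the factor (1 + 2.5 z) = (1 - z/z0) (since 1/z0 = -2.5):
  P(z) = (1 + 2.5 z)(1 + (-1.19) z + (0.86) z^2)
  [check: z-coef -1.19 - (-2.5) = 1.31; z^2-coef 0.86 - (-2.5)(-1.19) = -2.115; z^3-coef -(-2.5)(0.86) = 2.15.]
Remaining roots from the quadratic factor 1 + (-1.19) z + (0.86) z^2:
  Set 1 + (-1.19) z + (0.86) z^2 = 0, i.e. a z^2 + b z + c = 0 with a = 0.86, b = -1.19, c = 1.
  Discriminant D = b^2 - 4ac = (-1.19)^2 - 4*(0.86)*1 = 1.4161 - (3.44) = -2.0239.
  D < 0, so the roots are the complex-conjugate pair z = (-b +/- i sqrt(-D)) / (2a) = 0.6919 +/- 0.8271i.
  For a conjugate pair |z|^2 = z * conj(z) = (product of roots) = c/a = 1/(0.86) = 1.162791, so |z| = sqrt(1.162791) = 1.0783 for both roots.
Moduli of all roots: 0.4000, 1.0783, 1.0783.
All moduli strictly greater than 1? No.
Verdict: Not invertible.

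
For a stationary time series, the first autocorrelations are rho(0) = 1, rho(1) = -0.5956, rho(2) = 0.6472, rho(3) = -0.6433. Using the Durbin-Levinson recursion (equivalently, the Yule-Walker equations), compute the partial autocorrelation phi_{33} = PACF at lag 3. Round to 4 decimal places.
\phi_{33} = -0.3171

The PACF at lag k is phi_{kk}, the last component of the solution
to the Yule-Walker system G_k phi = r_k where
  (G_k)_{ij} = rho(|i - j|), (r_k)_i = rho(i), i,j = 1..k.
Equivalently, Durbin-Levinson gives phi_{kk} iteratively:
  phi_{11} = rho(1)
  phi_{kk} = [rho(k) - sum_{j=1..k-1} phi_{k-1,j} rho(k-j)]
            / [1 - sum_{j=1..k-1} phi_{k-1,j} rho(j)],
  phi_{k,j} = phi_{k-1,j} - phi_{kk} phi_{k-1,k-j},  j = 1..k-1.
Step k = 1:
  phi_11 = rho(1) = -0.5956.
Step k = 2:
  phi_22 = [rho(2) - phi_11 rho(1)] / [1 - phi_11 rho(1)] = [0.6472 - (-0.5956)(-0.5956)] / [1 - (-0.5956)(-0.5956)]
         = 0.29246064 / 0.64526064 = 0.453244.
  Update: phi_21 = phi_11 - phi_22 phi_11 = -0.5956 - (0.453244)(-0.5956) = -0.325648.
Step k = 3:
  phi_33 = [rho(3) - phi_21 rho(2) - phi_22 rho(1)] / [1 - phi_21 rho(1) - phi_22 rho(2)]
    numerator   = -0.6433 - (-0.325648)(0.6472) - (0.453244)(-0.5956) = -0.16258853
    denominator = 1 - (-0.325648)(-0.5956) - (0.453244)(0.6472) = 0.51270455
  phi_33 = -0.16258853 / 0.51270455 = -0.3171.
Therefore phi_{33} = -0.3171.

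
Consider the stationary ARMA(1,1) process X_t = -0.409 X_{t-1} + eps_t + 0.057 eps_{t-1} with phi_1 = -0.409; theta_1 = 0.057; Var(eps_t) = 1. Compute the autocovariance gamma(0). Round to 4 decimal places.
\gamma(0) = 1.1488

Multiply the model equation by X_{t-k} and take expectations. With theta_0 = psi_0 = 1 and psi_j the MA(infinity) weights, this gives
  gamma(k) - sum_i phi_i gamma(k-i) = c_k,
  c_k = sigma^2 * sum_{j=k..q} theta_j psi_{j-k}   (c_k = 0 for k > q),
using gamma(-m) = gamma(m).
psi-weights needed (psi_j = theta_j + sum_i phi_i psi_{j-i}):
  psi_1 = theta_1 + phi_1 = 0.057 + (-0.409) = -0.352
Right-hand sides:
  c_0 = sigma^2 (1 + theta_1 psi_1) = 1 * (1 + (0.057)(-0.352)) = 1 * 0.979936 = 0.979936
  c_1 = sigma^2 theta_1 = 1 * (0.057) = 0.057
  c_2 = 0
Equations for k = 0 and k = 1 (AR order 1):
  gamma(0) = phi_1 gamma(1) + c_0
  gamma(1) = phi_1 gamma(0) + c_1
Substituting the second into the first: gamma(0) (1 - phi_1^2) = c_0 + phi_1 c_1, so
  gamma(0) = (c_0 + phi_1 c_1) / (1 - phi_1^2) = (0.979936 + (-0.409)(0.057)) / (1 - (-0.409)^2) = 0.956623 / 0.832719 = 1.148794.
Therefore gamma(0) = 1.1488 (to 4 decimal places).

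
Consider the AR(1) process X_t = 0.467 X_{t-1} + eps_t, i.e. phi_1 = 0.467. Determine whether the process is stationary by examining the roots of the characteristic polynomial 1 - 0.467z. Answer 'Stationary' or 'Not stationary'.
\text{Stationary}

The AR(p) characteristic polynomial is P(z) = 1 - 0.467z.
Stationarity requires all roots to lie outside the unit circle, i.e. |z| > 1 for every root.
This is linear in z: 1 + (-0.467) z = 0  =>  z = -1/(-0.467) = 2.141328,  |z| = 2.141328.
Moduli of all roots: 2.1413.
All moduli strictly greater than 1? Yes.
Verdict: Stationary.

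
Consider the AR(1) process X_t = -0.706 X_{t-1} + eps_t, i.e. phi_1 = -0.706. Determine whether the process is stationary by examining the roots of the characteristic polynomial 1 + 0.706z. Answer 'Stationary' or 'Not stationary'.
\text{Stationary}

The AR(p) characteristic polynomial is P(z) = 1 + 0.706z.
Stationarity requires all roots to lie outside the unit circle, i.e. |z| > 1 for every root.
This is linear in z: 1 + (0.706) z = 0  =>  z = -1/(0.706) = -1.416431,  |z| = 1.416431.
Moduli of all roots: 1.4164.
All moduli strictly greater than 1? Yes.
Verdict: Stationary.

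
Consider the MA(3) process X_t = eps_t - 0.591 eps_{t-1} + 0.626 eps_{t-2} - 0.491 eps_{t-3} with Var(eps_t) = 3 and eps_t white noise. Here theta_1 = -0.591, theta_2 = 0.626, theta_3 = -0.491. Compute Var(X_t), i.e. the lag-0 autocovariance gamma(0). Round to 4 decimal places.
\gamma(0) = 5.9467

For an MA(q) process X_t = eps_t + sum_i theta_i eps_{t-i} with
Var(eps_t) = sigma^2, the variance is
  gamma(0) = sigma^2 * (1 + sum_i theta_i^2).
  sum_i theta_i^2 = (-0.591)^2 + (0.626)^2 + (-0.491)^2 = 0.349281 + 0.391876 + 0.241081 = 0.982238.
  gamma(0) = 3 * (1 + 0.982238) = 3 * 1.982238 = 5.946714, which rounds to 5.9467.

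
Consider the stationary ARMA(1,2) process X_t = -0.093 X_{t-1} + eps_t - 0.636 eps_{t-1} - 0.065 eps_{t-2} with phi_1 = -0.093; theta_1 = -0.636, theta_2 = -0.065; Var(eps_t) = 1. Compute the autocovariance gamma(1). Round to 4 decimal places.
\gamma(1) = -0.7310

Multiply the model equation by X_{t-k} and take expectations. With theta_0 = psi_0 = 1 and psi_j the MA(infinity) weights, this gives
  gamma(k) - sum_i phi_i gamma(k-i) = c_k,
  c_k = sigma^2 * sum_{j=k..q} theta_j psi_{j-k}   (c_k = 0 for k > q),
using gamma(-m) = gamma(m).
psi-weights needed (psi_j = theta_j + sum_i phi_i psi_{j-i}):
  psi_1 = theta_1 + phi_1 = -0.636 + (-0.093) = -0.729
  psi_2 = theta_2 + phi_1 psi_1 = -0.065 + (-0.093)(-0.729) = 0.002797
Right-hand sides:
  c_0 = sigma^2 (1 + theta_1 psi_1 + theta_2 psi_2) = 1 * (1 + (-0.636)(-0.729) + (-0.065)(0.002797)) = 1 * 1.463462 = 1.463462
  c_1 = sigma^2 (theta_1 + theta_2 psi_1) = 1 * (-0.636 + (-0.065)(-0.729)) = -0.588615
  c_2 = sigma^2 theta_2 = 1 * (-0.065) = -0.065
Equations for k = 0 and k = 1 (AR order 1):
  gamma(0) = phi_1 gamma(1) + c_0
  gamma(1) = phi_1 gamma(0) + c_1
Substituting the second into the first: gamma(0) (1 - phi_1^2) = c_0 + phi_1 c_1, so
  gamma(0) = (c_0 + phi_1 c_1) / (1 - phi_1^2) = (1.463462 + (-0.093)(-0.588615)) / (1 - (-0.093)^2) = 1.518203 / 0.991351 = 1.531449.
  gamma(1) = phi_1 gamma(0) + c_1 = (-0.093)(1.531449) + (-0.588615) = -0.73104.
Therefore gamma(1) = -0.7310 (to 4 decimal places).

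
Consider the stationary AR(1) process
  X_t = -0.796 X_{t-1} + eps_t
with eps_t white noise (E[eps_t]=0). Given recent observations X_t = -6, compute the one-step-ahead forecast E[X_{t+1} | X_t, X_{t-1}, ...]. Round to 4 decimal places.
E[X_{t+1} \mid \mathcal F_t] = 4.7760

For an AR(p) model X_t = c + sum_i phi_i X_{t-i} + eps_t, the
one-step-ahead conditional mean is
  E[X_{t+1} | X_t, ...] = c + sum_i phi_i X_{t+1-i}.
Substitute known values:
  E[X_{t+1} | ...] = (-0.796) * (-6)
                   = 4.7760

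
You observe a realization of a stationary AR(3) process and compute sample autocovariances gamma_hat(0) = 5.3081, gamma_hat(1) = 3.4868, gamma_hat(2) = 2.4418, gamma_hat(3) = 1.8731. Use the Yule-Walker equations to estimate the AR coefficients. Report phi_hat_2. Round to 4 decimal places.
\hat\phi_{2} = 0.0140

The Yule-Walker equations for an AR(p) process read, in matrix form,
  Gamma_p phi = r_p,   with   (Gamma_p)_{ij} = gamma(|i - j|),
                       (r_p)_i = gamma(i),   i,j = 1..p.
Substitute the sample gammas (Toeplitz matrix and right-hand side of size 3):
  Gamma_p = [[5.3081, 3.4868, 2.4418], [3.4868, 5.3081, 3.4868], [2.4418, 3.4868, 5.3081]]
  r_p     = [3.4868, 2.4418, 1.8731]
Written out (R1..R3):
  (R1) 5.3081 phi_1 + 3.4868 phi_2 + 2.4418 phi_3 = 3.4868
  (R2) 3.4868 phi_1 + 5.3081 phi_2 + 3.4868 phi_3 = 2.4418
  (R3) 2.4418 phi_1 + 3.4868 phi_2 + 5.3081 phi_3 = 1.8731
Gaussian elimination:
  R2 <- R2 - (3.4868/5.3081) R1 = R2 - (0.656883) R1:  3.017681 phi_2 + 1.882823 phi_3 = 0.151381
  R3 <- R3 - (2.4418/5.3081) R1 = R3 - (0.460014) R1:  1.882823 phi_2 + 4.184838 phi_3 = 0.269123
  R3 <- R3 - (1.882823/3.017681) R2 = R3 - (0.623931) R2:  3.010087 phi_3 = 0.174672
Back-substitution:
  phi_hat_3 = 0.174672 / 3.010087 = 0.058029
  phi_hat_2 = (0.151381 - (1.882823)(0.058029)) / 3.017681 = 0.013959
  phi_hat_1 = (3.4868 - (3.4868)(0.013959) - (2.4418)(0.058029)) / 5.3081 = 0.62102
So phi_hat = [0.6210, 0.0140, 0.0580].
Therefore phi_hat_2 = 0.0140.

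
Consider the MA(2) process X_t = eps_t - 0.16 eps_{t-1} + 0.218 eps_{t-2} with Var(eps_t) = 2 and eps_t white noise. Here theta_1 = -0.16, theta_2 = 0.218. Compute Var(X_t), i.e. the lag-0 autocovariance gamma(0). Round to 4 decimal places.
\gamma(0) = 2.1462

For an MA(q) process X_t = eps_t + sum_i theta_i eps_{t-i} with
Var(eps_t) = sigma^2, the variance is
  gamma(0) = sigma^2 * (1 + sum_i theta_i^2).
  sum_i theta_i^2 = (-0.16)^2 + (0.218)^2 = 0.0256 + 0.047524 = 0.073124.
  gamma(0) = 2 * (1 + 0.073124) = 2 * 1.073124 = 2.146248, which rounds to 2.1462.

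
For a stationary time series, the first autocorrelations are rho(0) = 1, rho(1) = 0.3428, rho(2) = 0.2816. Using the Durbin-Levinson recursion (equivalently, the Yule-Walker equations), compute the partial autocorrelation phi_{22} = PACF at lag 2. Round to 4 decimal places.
\phi_{22} = 0.1859

The PACF at lag k is phi_{kk}, the last component of the solution
to the Yule-Walker system G_k phi = r_k where
  (G_k)_{ij} = rho(|i - j|), (r_k)_i = rho(i), i,j = 1..k.
Equivalently, Durbin-Levinson gives phi_{kk} iteratively:
  phi_{11} = rho(1)
  phi_{kk} = [rho(k) - sum_{j=1..k-1} phi_{k-1,j} rho(k-j)]
            / [1 - sum_{j=1..k-1} phi_{k-1,j} rho(j)],
  phi_{k,j} = phi_{k-1,j} - phi_{kk} phi_{k-1,k-j},  j = 1..k-1.
Step k = 1:
  phi_11 = rho(1) = 0.3428.
Step k = 2:
  phi_22 = [rho(2) - phi_11 rho(1)] / [1 - phi_11 rho(1)] = [0.2816 - (0.3428)(0.3428)] / [1 - (0.3428)(0.3428)]
         = 0.16408816 / 0.88248816 = 0.1859.
Therefore phi_{22} = 0.1859.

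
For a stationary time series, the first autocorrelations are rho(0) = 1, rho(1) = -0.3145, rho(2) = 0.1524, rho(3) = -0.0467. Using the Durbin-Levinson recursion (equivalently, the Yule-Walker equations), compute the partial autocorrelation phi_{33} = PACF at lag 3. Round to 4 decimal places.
\phi_{33} = 0.0190

The PACF at lag k is phi_{kk}, the last component of the solution
to the Yule-Walker system G_k phi = r_k where
  (G_k)_{ij} = rho(|i - j|), (r_k)_i = rho(i), i,j = 1..k.
Equivalently, Durbin-Levinson gives phi_{kk} iteratively:
  phi_{11} = rho(1)
  phi_{kk} = [rho(k) - sum_{j=1..k-1} phi_{k-1,j} rho(k-j)]
            / [1 - sum_{j=1..k-1} phi_{k-1,j} rho(j)],
  phi_{k,j} = phi_{k-1,j} - phi_{kk} phi_{k-1,k-j},  j = 1..k-1.
Step k = 1:
  phi_11 = rho(1) = -0.3145.
Step k = 2:
  phi_22 = [rho(2) - phi_11 rho(1)] / [1 - phi_11 rho(1)] = [0.1524 - (-0.3145)(-0.3145)] / [1 - (-0.3145)(-0.3145)]
         = 0.05348975 / 0.90108975 = 0.059361.
  Update: phi_21 = phi_11 - phi_22 phi_11 = -0.3145 - (0.059361)(-0.3145) = -0.295831.
Step k = 3:
  phi_33 = [rho(3) - phi_21 rho(2) - phi_22 rho(1)] / [1 - phi_21 rho(1) - phi_22 rho(2)]
    numerator   = -0.0467 - (-0.295831)(0.1524) - (0.059361)(-0.3145) = 0.01705372
    denominator = 1 - (-0.295831)(-0.3145) - (0.059361)(0.1524) = 0.89791454
  phi_33 = 0.01705372 / 0.89791454 = 0.019.
Therefore phi_{33} = 0.0190.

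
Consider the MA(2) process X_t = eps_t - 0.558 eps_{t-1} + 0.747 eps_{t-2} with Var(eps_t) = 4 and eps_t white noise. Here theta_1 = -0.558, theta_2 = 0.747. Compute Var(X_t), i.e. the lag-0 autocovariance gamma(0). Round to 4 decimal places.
\gamma(0) = 7.4775

For an MA(q) process X_t = eps_t + sum_i theta_i eps_{t-i} with
Var(eps_t) = sigma^2, the variance is
  gamma(0) = sigma^2 * (1 + sum_i theta_i^2).
  sum_i theta_i^2 = (-0.558)^2 + (0.747)^2 = 0.311364 + 0.558009 = 0.869373.
  gamma(0) = 4 * (1 + 0.869373) = 4 * 1.869373 = 7.477492, which rounds to 7.4775.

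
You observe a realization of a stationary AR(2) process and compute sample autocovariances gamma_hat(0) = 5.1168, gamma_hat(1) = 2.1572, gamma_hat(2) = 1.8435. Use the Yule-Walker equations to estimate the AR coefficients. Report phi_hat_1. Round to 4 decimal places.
\hat\phi_{1} = 0.3280

The Yule-Walker equations for an AR(p) process read, in matrix form,
  Gamma_p phi = r_p,   with   (Gamma_p)_{ij} = gamma(|i - j|),
                       (r_p)_i = gamma(i),   i,j = 1..p.
Substitute the sample gammas (Toeplitz matrix and right-hand side of size 2):
  Gamma_p = [[5.1168, 2.1572], [2.1572, 5.1168]]
  r_p     = [2.1572, 1.8435]
Written out:
  5.1168 phi_1 + 2.1572 phi_2 = 2.1572
  2.1572 phi_1 + 5.1168 phi_2 = 1.8435
Solve by Cramer's rule:
  det = gamma(0)^2 - gamma(1)^2 = (5.1168)^2 - (2.1572)^2 = 26.18164224 - 4.65351184 = 21.5281304
  phi_hat_1 = [gamma(1) gamma(0) - gamma(1) gamma(2)] / det = [(2.1572)(5.1168) - (2.1572)(1.8435)] / 21.5281304 = 7.06116276 / 21.5281304 = 0.328
  phi_hat_2 = [gamma(0) gamma(2) - gamma(1)^2] / det = [(5.1168)(1.8435) - (2.1572)^2] / 21.5281304 = 4.77930896 / 21.5281304 = 0.222
So phi_hat = [0.3280, 0.2220].
Therefore phi_hat_1 = 0.3280.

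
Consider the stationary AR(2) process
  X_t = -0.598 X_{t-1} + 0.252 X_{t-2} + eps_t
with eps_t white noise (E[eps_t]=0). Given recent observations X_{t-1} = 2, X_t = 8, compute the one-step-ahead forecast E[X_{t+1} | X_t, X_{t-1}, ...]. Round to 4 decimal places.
E[X_{t+1} \mid \mathcal F_t] = -4.2800

For an AR(p) model X_t = c + sum_i phi_i X_{t-i} + eps_t, the
one-step-ahead conditional mean is
  E[X_{t+1} | X_t, ...] = c + sum_i phi_i X_{t+1-i}.
Substitute known values:
  E[X_{t+1} | ...] = (-0.598) * (8) + (0.252) * (2)
                   = -4.2800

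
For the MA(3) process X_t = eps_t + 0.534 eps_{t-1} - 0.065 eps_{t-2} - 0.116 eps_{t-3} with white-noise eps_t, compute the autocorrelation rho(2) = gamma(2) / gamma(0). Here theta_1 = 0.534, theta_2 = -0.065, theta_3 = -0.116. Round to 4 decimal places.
\rho(2) = -0.0974

For an MA(q) process with theta_0 = 1, the autocovariance is
  gamma(k) = sigma^2 * sum_{i=0..q-k} theta_i * theta_{i+k},
and rho(k) = gamma(k) / gamma(0). Sigma^2 cancels.
  numerator   = (1)*(-0.065) + (0.534)*(-0.116) = -0.126944.
  denominator = (1)^2 + (0.534)^2 + (-0.065)^2 + (-0.116)^2 = 1.302837.
  rho(2) = -0.126944 / 1.302837 = -0.0974.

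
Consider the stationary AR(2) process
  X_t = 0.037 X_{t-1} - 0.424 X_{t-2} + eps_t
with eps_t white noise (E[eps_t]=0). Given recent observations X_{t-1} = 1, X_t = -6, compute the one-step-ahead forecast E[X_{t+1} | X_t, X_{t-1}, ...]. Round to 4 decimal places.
E[X_{t+1} \mid \mathcal F_t] = -0.6460

For an AR(p) model X_t = c + sum_i phi_i X_{t-i} + eps_t, the
one-step-ahead conditional mean is
  E[X_{t+1} | X_t, ...] = c + sum_i phi_i X_{t+1-i}.
Substitute known values:
  E[X_{t+1} | ...] = (0.037) * (-6) + (-0.424) * (1)
                   = -0.6460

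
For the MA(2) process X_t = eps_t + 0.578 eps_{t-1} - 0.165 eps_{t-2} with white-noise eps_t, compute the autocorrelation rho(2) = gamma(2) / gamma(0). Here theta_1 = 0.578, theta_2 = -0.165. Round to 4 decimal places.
\rho(2) = -0.1212

For an MA(q) process with theta_0 = 1, the autocovariance is
  gamma(k) = sigma^2 * sum_{i=0..q-k} theta_i * theta_{i+k},
and rho(k) = gamma(k) / gamma(0). Sigma^2 cancels.
  numerator   = (1)*(-0.165) = -0.165.
  denominator = (1)^2 + (0.578)^2 + (-0.165)^2 = 1.361309.
  rho(2) = -0.165 / 1.361309 = -0.1212.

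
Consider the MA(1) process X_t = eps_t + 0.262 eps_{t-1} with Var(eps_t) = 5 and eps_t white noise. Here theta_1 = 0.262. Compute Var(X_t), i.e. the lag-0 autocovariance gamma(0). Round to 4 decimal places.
\gamma(0) = 5.3432

For an MA(q) process X_t = eps_t + sum_i theta_i eps_{t-i} with
Var(eps_t) = sigma^2, the variance is
  gamma(0) = sigma^2 * (1 + sum_i theta_i^2).
  sum_i theta_i^2 = (0.262)^2 = 0.068644.
  gamma(0) = 5 * (1 + 0.068644) = 5 * 1.068644 = 5.34322, which rounds to 5.3432.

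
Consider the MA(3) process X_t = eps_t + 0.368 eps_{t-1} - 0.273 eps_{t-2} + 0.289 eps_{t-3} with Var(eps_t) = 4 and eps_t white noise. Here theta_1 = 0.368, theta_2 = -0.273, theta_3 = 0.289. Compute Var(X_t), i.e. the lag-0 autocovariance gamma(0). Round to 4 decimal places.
\gamma(0) = 5.1739

For an MA(q) process X_t = eps_t + sum_i theta_i eps_{t-i} with
Var(eps_t) = sigma^2, the variance is
  gamma(0) = sigma^2 * (1 + sum_i theta_i^2).
  sum_i theta_i^2 = (0.368)^2 + (-0.273)^2 + (0.289)^2 = 0.135424 + 0.074529 + 0.083521 = 0.293474.
  gamma(0) = 4 * (1 + 0.293474) = 4 * 1.293474 = 5.173896, which rounds to 5.1739.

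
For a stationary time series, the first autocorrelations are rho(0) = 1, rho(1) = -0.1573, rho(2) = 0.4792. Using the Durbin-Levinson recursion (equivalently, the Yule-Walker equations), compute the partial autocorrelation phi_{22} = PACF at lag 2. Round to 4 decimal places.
\phi_{22} = 0.4660

The PACF at lag k is phi_{kk}, the last component of the solution
to the Yule-Walker system G_k phi = r_k where
  (G_k)_{ij} = rho(|i - j|), (r_k)_i = rho(i), i,j = 1..k.
Equivalently, Durbin-Levinson gives phi_{kk} iteratively:
  phi_{11} = rho(1)
  phi_{kk} = [rho(k) - sum_{j=1..k-1} phi_{k-1,j} rho(k-j)]
            / [1 - sum_{j=1..k-1} phi_{k-1,j} rho(j)],
  phi_{k,j} = phi_{k-1,j} - phi_{kk} phi_{k-1,k-j},  j = 1..k-1.
Step k = 1:
  phi_11 = rho(1) = -0.1573.
Step k = 2:
  phi_22 = [rho(2) - phi_11 rho(1)] / [1 - phi_11 rho(1)] = [0.4792 - (-0.1573)(-0.1573)] / [1 - (-0.1573)(-0.1573)]
         = 0.45445671 / 0.97525671 = 0.466.
Therefore phi_{22} = 0.4660.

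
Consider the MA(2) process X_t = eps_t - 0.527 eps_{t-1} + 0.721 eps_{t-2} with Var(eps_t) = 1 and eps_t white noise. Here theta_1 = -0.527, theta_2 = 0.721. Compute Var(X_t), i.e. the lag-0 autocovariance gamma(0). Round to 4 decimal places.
\gamma(0) = 1.7976

For an MA(q) process X_t = eps_t + sum_i theta_i eps_{t-i} with
Var(eps_t) = sigma^2, the variance is
  gamma(0) = sigma^2 * (1 + sum_i theta_i^2).
  sum_i theta_i^2 = (-0.527)^2 + (0.721)^2 = 0.277729 + 0.519841 = 0.79757.
  gamma(0) = 1 * (1 + 0.79757) = 1 * 1.79757 = 1.79757, which rounds to 1.7976.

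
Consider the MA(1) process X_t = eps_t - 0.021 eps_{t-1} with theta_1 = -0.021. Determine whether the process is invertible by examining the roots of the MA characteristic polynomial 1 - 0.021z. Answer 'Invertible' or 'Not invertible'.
\text{Invertible}

The MA(q) characteristic polynomial is P(z) = 1 - 0.021z.
Invertibility requires all roots to lie outside the unit circle, i.e. |z| > 1 for every root.
This is linear in z: 1 + (-0.021) z = 0  =>  z = -1/(-0.021) = 47.619048,  |z| = 47.619048.
Moduli of all roots: 47.6190.
All moduli strictly greater than 1? Yes.
Verdict: Invertible.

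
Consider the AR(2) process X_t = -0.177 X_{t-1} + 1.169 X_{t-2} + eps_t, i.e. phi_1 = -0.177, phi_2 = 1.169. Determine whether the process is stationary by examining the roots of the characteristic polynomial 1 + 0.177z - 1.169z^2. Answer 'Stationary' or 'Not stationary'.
\text{Not stationary}

The AR(p) characteristic polynomial is P(z) = 1 + 0.177z - 1.169z^2.
Stationarity requires all roots to lie outside the unit circle, i.e. |z| > 1 for every root.
Set 1 + (0.177) z + (-1.169) z^2 = 0, i.e. a z^2 + b z + c = 0 with a = -1.169, b = 0.177, c = 1.
Discriminant D = b^2 - 4ac = (0.177)^2 - 4*(-1.169)*1 = 0.031329 - (-4.676) = 4.707329.
D >= 0, so the roots are real: z = (-b +/- sqrt(D)) / (2a) = (-0.177 +/- 2.169638) / (-2.338).
  z_1 = (-0.177 + 2.169638) / (-2.338) = -0.8523,   |z_1| = 0.8523.
  z_2 = (-0.177 - 2.169638) / (-2.338) = 1.0037,   |z_2| = 1.0037.
Moduli of all roots: 0.8523, 1.0037.
All moduli strictly greater than 1? No.
Verdict: Not stationary.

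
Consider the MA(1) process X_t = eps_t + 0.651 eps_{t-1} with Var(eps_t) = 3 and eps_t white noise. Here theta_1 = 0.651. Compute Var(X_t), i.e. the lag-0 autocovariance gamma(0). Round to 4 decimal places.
\gamma(0) = 4.2714

For an MA(q) process X_t = eps_t + sum_i theta_i eps_{t-i} with
Var(eps_t) = sigma^2, the variance is
  gamma(0) = sigma^2 * (1 + sum_i theta_i^2).
  sum_i theta_i^2 = (0.651)^2 = 0.423801.
  gamma(0) = 3 * (1 + 0.423801) = 3 * 1.423801 = 4.271403, which rounds to 4.2714.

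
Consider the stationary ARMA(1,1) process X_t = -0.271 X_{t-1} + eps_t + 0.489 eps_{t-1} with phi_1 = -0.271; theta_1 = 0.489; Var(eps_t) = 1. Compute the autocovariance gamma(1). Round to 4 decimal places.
\gamma(1) = 0.2041

Multiply the model equation by X_{t-k} and take expectations. With theta_0 = psi_0 = 1 and psi_j the MA(infinity) weights, this gives
  gamma(k) - sum_i phi_i gamma(k-i) = c_k,
  c_k = sigma^2 * sum_{j=k..q} theta_j psi_{j-k}   (c_k = 0 for k > q),
using gamma(-m) = gamma(m).
psi-weights needed (psi_j = theta_j + sum_i phi_i psi_{j-i}):
  psi_1 = theta_1 + phi_1 = 0.489 + (-0.271) = 0.218
Right-hand sides:
  c_0 = sigma^2 (1 + theta_1 psi_1) = 1 * (1 + (0.489)(0.218)) = 1 * 1.106602 = 1.106602
  c_1 = sigma^2 theta_1 = 1 * (0.489) = 0.489
  c_2 = 0
Equations for k = 0 and k = 1 (AR order 1):
  gamma(0) = phi_1 gamma(1) + c_0
  gamma(1) = phi_1 gamma(0) + c_1
Substituting the second into the first: gamma(0) (1 - phi_1^2) = c_0 + phi_1 c_1, so
  gamma(0) = (c_0 + phi_1 c_1) / (1 - phi_1^2) = (1.106602 + (-0.271)(0.489)) / (1 - (-0.271)^2) = 0.974083 / 0.926559 = 1.051291.
  gamma(1) = phi_1 gamma(0) + c_1 = (-0.271)(1.051291) + (0.489) = 0.2041.
Therefore gamma(1) = 0.2041 (to 4 decimal places).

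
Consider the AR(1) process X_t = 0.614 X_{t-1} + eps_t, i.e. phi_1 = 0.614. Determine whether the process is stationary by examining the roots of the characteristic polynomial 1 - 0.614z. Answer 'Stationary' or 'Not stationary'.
\text{Stationary}

The AR(p) characteristic polynomial is P(z) = 1 - 0.614z.
Stationarity requires all roots to lie outside the unit circle, i.e. |z| > 1 for every root.
This is linear in z: 1 + (-0.614) z = 0  =>  z = -1/(-0.614) = 1.628664,  |z| = 1.628664.
Moduli of all roots: 1.6287.
All moduli strictly greater than 1? Yes.
Verdict: Stationary.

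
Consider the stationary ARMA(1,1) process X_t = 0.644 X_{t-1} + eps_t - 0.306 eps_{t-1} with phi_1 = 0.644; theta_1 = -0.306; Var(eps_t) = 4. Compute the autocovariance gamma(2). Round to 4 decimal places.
\gamma(2) = 1.1945

Multiply the model equation by X_{t-k} and take expectations. With theta_0 = psi_0 = 1 and psi_j the MA(infinity) weights, this gives
  gamma(k) - sum_i phi_i gamma(k-i) = c_k,
  c_k = sigma^2 * sum_{j=k..q} theta_j psi_{j-k}   (c_k = 0 for k > q),
using gamma(-m) = gamma(m).
psi-weights needed (psi_j = theta_j + sum_i phi_i psi_{j-i}):
  psi_1 = theta_1 + phi_1 = -0.306 + (0.644) = 0.338
Right-hand sides:
  c_0 = sigma^2 (1 + theta_1 psi_1) = 4 * (1 + (-0.306)(0.338)) = 4 * 0.896572 = 3.586288
  c_1 = sigma^2 theta_1 = 4 * (-0.306) = -1.224
  c_2 = 0
Equations for k = 0 and k = 1 (AR order 1):
  gamma(0) = phi_1 gamma(1) + c_0
  gamma(1) = phi_1 gamma(0) + c_1
Substituting the second into the first: gamma(0) (1 - phi_1^2) = c_0 + phi_1 c_1, so
  gamma(0) = (c_0 + phi_1 c_1) / (1 - phi_1^2) = (3.586288 + (0.644)(-1.224)) / (1 - (0.644)^2) = 2.798032 / 0.585264 = 4.780803.
  gamma(1) = phi_1 gamma(0) + c_1 = (0.644)(4.780803) + (-1.224) = 1.854837.
For k = 2 (> q): gamma(2) = phi_1 gamma(1) = (0.644)(1.854837) = 1.194515.
Therefore gamma(2) = 1.1945 (to 4 decimal places).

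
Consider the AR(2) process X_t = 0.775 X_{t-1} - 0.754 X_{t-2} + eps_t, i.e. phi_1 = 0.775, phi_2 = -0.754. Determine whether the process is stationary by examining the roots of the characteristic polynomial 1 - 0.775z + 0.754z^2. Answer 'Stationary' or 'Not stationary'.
\text{Stationary}

The AR(p) characteristic polynomial is P(z) = 1 - 0.775z + 0.754z^2.
Stationarity requires all roots to lie outside the unit circle, i.e. |z| > 1 for every root.
Set 1 + (-0.775) z + (0.754) z^2 = 0, i.e. a z^2 + b z + c = 0 with a = 0.754, b = -0.775, c = 1.
Discriminant D = b^2 - 4ac = (-0.775)^2 - 4*(0.754)*1 = 0.600625 - (3.016) = -2.415375.
D < 0, so the roots are the complex-conjugate pair z = (-b +/- i sqrt(-D)) / (2a) = 0.5139 +/- 1.0306i.
For a conjugate pair |z|^2 = z * conj(z) = (product of roots) = c/a = 1/(0.754) = 1.32626, so |z| = sqrt(1.32626) = 1.1516 for both roots.
Moduli of all roots: 1.1516, 1.1516.
All moduli strictly greater than 1? Yes.
Verdict: Stationary.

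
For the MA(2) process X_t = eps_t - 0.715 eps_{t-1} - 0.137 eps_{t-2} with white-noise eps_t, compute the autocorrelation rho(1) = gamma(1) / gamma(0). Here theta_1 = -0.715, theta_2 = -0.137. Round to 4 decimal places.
\rho(1) = -0.4033

For an MA(q) process with theta_0 = 1, the autocovariance is
  gamma(k) = sigma^2 * sum_{i=0..q-k} theta_i * theta_{i+k},
and rho(k) = gamma(k) / gamma(0). Sigma^2 cancels.
  numerator   = (1)*(-0.715) + (-0.715)*(-0.137) = -0.617045.
  denominator = (1)^2 + (-0.715)^2 + (-0.137)^2 = 1.529994.
  rho(1) = -0.617045 / 1.529994 = -0.4033.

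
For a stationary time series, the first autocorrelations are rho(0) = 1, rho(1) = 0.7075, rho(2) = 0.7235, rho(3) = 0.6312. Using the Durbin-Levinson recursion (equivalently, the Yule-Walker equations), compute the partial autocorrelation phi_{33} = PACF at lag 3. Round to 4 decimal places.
\phi_{33} = 0.0800

The PACF at lag k is phi_{kk}, the last component of the solution
to the Yule-Walker system G_k phi = r_k where
  (G_k)_{ij} = rho(|i - j|), (r_k)_i = rho(i), i,j = 1..k.
Equivalently, Durbin-Levinson gives phi_{kk} iteratively:
  phi_{11} = rho(1)
  phi_{kk} = [rho(k) - sum_{j=1..k-1} phi_{k-1,j} rho(k-j)]
            / [1 - sum_{j=1..k-1} phi_{k-1,j} rho(j)],
  phi_{k,j} = phi_{k-1,j} - phi_{kk} phi_{k-1,k-j},  j = 1..k-1.
Step k = 1:
  phi_11 = rho(1) = 0.7075.
Step k = 2:
  phi_22 = [rho(2) - phi_11 rho(1)] / [1 - phi_11 rho(1)] = [0.7235 - (0.7075)(0.7075)] / [1 - (0.7075)(0.7075)]
         = 0.22294375 / 0.49944375 = 0.446384.
  Update: phi_21 = phi_11 - phi_22 phi_11 = 0.7075 - (0.446384)(0.7075) = 0.391683.
Step k = 3:
  phi_33 = [rho(3) - phi_21 rho(2) - phi_22 rho(1)] / [1 - phi_21 rho(1) - phi_22 rho(2)]
    numerator   = 0.6312 - (0.391683)(0.7235) - (0.446384)(0.7075) = 0.03200042
    denominator = 1 - (0.391683)(0.7075) - (0.446384)(0.7235) = 0.3999252
  phi_33 = 0.03200042 / 0.3999252 = 0.08.
Therefore phi_{33} = 0.0800.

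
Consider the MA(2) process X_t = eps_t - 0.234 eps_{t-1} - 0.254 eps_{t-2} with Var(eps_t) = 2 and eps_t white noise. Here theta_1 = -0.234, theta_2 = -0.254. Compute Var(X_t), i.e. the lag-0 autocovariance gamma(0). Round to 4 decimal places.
\gamma(0) = 2.2385

For an MA(q) process X_t = eps_t + sum_i theta_i eps_{t-i} with
Var(eps_t) = sigma^2, the variance is
  gamma(0) = sigma^2 * (1 + sum_i theta_i^2).
  sum_i theta_i^2 = (-0.234)^2 + (-0.254)^2 = 0.054756 + 0.064516 = 0.119272.
  gamma(0) = 2 * (1 + 0.119272) = 2 * 1.119272 = 2.238544, which rounds to 2.2385.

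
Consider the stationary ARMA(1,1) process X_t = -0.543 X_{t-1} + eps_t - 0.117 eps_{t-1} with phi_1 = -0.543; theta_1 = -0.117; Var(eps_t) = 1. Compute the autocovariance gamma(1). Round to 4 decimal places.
\gamma(1) = -0.9954

Multiply the model equation by X_{t-k} and take expectations. With theta_0 = psi_0 = 1 and psi_j the MA(infinity) weights, this gives
  gamma(k) - sum_i phi_i gamma(k-i) = c_k,
  c_k = sigma^2 * sum_{j=k..q} theta_j psi_{j-k}   (c_k = 0 for k > q),
using gamma(-m) = gamma(m).
psi-weights needed (psi_j = theta_j + sum_i phi_i psi_{j-i}):
  psi_1 = theta_1 + phi_1 = -0.117 + (-0.543) = -0.66
Right-hand sides:
  c_0 = sigma^2 (1 + theta_1 psi_1) = 1 * (1 + (-0.117)(-0.66)) = 1 * 1.07722 = 1.07722
  c_1 = sigma^2 theta_1 = 1 * (-0.117) = -0.117
  c_2 = 0
Equations for k = 0 and k = 1 (AR order 1):
  gamma(0) = phi_1 gamma(1) + c_0
  gamma(1) = phi_1 gamma(0) + c_1
Substituting the second into the first: gamma(0) (1 - phi_1^2) = c_0 + phi_1 c_1, so
  gamma(0) = (c_0 + phi_1 c_1) / (1 - phi_1^2) = (1.07722 + (-0.543)(-0.117)) / (1 - (-0.543)^2) = 1.140751 / 0.705151 = 1.61774.
  gamma(1) = phi_1 gamma(0) + c_1 = (-0.543)(1.61774) + (-0.117) = -0.995433.
Therefore gamma(1) = -0.9954 (to 4 decimal places).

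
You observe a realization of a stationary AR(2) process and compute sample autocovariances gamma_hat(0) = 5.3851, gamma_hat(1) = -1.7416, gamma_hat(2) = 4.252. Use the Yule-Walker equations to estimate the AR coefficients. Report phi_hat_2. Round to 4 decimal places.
\hat\phi_{2} = 0.7650

The Yule-Walker equations for an AR(p) process read, in matrix form,
  Gamma_p phi = r_p,   with   (Gamma_p)_{ij} = gamma(|i - j|),
                       (r_p)_i = gamma(i),   i,j = 1..p.
Substitute the sample gammas (Toeplitz matrix and right-hand side of size 2):
  Gamma_p = [[5.3851, -1.7416], [-1.7416, 5.3851]]
  r_p     = [-1.7416, 4.252]
Written out:
  5.3851 phi_1 - 1.7416 phi_2 = -1.7416
  -1.7416 phi_1 + 5.3851 phi_2 = 4.252
Solve by Cramer's rule:
  det = gamma(0)^2 - gamma(1)^2 = (5.3851)^2 - (-1.7416)^2 = 28.99930201 - 3.03317056 = 25.96613145
  phi_hat_1 = [gamma(1) gamma(0) - gamma(1) gamma(2)] / det = [(-1.7416)(5.3851) - (-1.7416)(4.252)] / 25.96613145 = -1.97340696 / 25.96613145 = -0.076
  phi_hat_2 = [gamma(0) gamma(2) - gamma(1)^2] / det = [(5.3851)(4.252) - (-1.7416)^2] / 25.96613145 = 19.86427464 / 25.96613145 = 0.765
So phi_hat = [-0.0760, 0.7650].
Therefore phi_hat_2 = 0.7650.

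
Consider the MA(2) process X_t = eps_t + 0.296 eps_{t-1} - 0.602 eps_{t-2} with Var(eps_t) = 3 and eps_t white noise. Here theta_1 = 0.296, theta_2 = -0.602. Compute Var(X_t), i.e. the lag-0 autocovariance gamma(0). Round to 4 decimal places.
\gamma(0) = 4.3501

For an MA(q) process X_t = eps_t + sum_i theta_i eps_{t-i} with
Var(eps_t) = sigma^2, the variance is
  gamma(0) = sigma^2 * (1 + sum_i theta_i^2).
  sum_i theta_i^2 = (0.296)^2 + (-0.602)^2 = 0.087616 + 0.362404 = 0.45002.
  gamma(0) = 3 * (1 + 0.45002) = 3 * 1.45002 = 4.35006, which rounds to 4.3501.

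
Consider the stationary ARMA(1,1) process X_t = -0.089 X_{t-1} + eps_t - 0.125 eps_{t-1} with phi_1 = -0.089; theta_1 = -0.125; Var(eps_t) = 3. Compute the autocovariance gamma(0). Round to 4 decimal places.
\gamma(0) = 3.1385

Multiply the model equation by X_{t-k} and take expectations. With theta_0 = psi_0 = 1 and psi_j the MA(infinity) weights, this gives
  gamma(k) - sum_i phi_i gamma(k-i) = c_k,
  c_k = sigma^2 * sum_{j=k..q} theta_j psi_{j-k}   (c_k = 0 for k > q),
using gamma(-m) = gamma(m).
psi-weights needed (psi_j = theta_j + sum_i phi_i psi_{j-i}):
  psi_1 = theta_1 + phi_1 = -0.125 + (-0.089) = -0.214
Right-hand sides:
  c_0 = sigma^2 (1 + theta_1 psi_1) = 3 * (1 + (-0.125)(-0.214)) = 3 * 1.02675 = 3.08025
  c_1 = sigma^2 theta_1 = 3 * (-0.125) = -0.375
  c_2 = 0
Equations for k = 0 and k = 1 (AR order 1):
  gamma(0) = phi_1 gamma(1) + c_0
  gamma(1) = phi_1 gamma(0) + c_1
Substituting the second into the first: gamma(0) (1 - phi_1^2) = c_0 + phi_1 c_1, so
  gamma(0) = (c_0 + phi_1 c_1) / (1 - phi_1^2) = (3.08025 + (-0.089)(-0.375)) / (1 - (-0.089)^2) = 3.113625 / 0.992079 = 3.138485.
Therefore gamma(0) = 3.1385 (to 4 decimal places).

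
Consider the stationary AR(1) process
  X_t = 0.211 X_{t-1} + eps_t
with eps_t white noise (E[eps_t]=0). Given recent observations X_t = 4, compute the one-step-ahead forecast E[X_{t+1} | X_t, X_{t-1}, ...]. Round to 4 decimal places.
E[X_{t+1} \mid \mathcal F_t] = 0.8440

For an AR(p) model X_t = c + sum_i phi_i X_{t-i} + eps_t, the
one-step-ahead conditional mean is
  E[X_{t+1} | X_t, ...] = c + sum_i phi_i X_{t+1-i}.
Substitute known values:
  E[X_{t+1} | ...] = (0.211) * (4)
                   = 0.8440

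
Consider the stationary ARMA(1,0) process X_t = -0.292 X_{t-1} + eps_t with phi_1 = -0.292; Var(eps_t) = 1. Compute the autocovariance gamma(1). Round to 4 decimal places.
\gamma(1) = -0.3192

Multiply the model equation by X_{t-k} and take expectations. With theta_0 = psi_0 = 1 and psi_j the MA(infinity) weights, this gives
  gamma(k) - sum_i phi_i gamma(k-i) = c_k,
  c_k = sigma^2 * sum_{j=k..q} theta_j psi_{j-k}   (c_k = 0 for k > q),
using gamma(-m) = gamma(m).
Pure AR (q = 0): c_0 = sigma^2 = 1, c_k = 0 for k >= 1.
Equations for k = 0 and k = 1 (AR order 1):
  gamma(0) = phi_1 gamma(1) + c_0
  gamma(1) = phi_1 gamma(0) + c_1
Substituting the second into the first: gamma(0) (1 - phi_1^2) = c_0 + phi_1 c_1, so
  gamma(0) = c_0 / (1 - phi_1^2) = 1 / (1 - (-0.292)^2) = 1 / 0.914736 = 1.093212.
  gamma(1) = phi_1 gamma(0) = (-0.292)(1.093212) = -0.319218.
Therefore gamma(1) = -0.3192 (to 4 decimal places).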